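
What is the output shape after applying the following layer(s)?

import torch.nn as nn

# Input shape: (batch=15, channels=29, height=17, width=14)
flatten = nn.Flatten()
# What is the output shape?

Input shape: (15, 29, 17, 14)
Output shape: (15, 6902)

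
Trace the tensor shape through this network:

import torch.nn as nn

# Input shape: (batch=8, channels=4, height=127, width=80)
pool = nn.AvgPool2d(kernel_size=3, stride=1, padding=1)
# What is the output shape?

Input shape: (8, 4, 127, 80)
Output shape: (8, 4, 127, 80)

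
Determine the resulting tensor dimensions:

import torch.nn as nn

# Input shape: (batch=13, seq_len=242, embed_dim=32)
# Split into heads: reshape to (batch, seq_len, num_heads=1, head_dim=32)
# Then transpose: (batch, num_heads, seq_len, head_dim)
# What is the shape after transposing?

Input shape: (13, 242, 32)
  -> after reshape: (13, 242, 1, 32)
Output shape: (13, 1, 242, 32)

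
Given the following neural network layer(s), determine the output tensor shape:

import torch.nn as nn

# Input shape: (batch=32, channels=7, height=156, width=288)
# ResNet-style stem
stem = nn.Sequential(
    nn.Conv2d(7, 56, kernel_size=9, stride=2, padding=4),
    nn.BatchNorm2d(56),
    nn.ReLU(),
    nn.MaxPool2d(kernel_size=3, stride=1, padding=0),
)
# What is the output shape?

Input shape: (32, 7, 156, 288)
  -> after Conv2d 9x9 stride=2: (32, 56, 78, 144)
Output shape: (32, 56, 76, 142)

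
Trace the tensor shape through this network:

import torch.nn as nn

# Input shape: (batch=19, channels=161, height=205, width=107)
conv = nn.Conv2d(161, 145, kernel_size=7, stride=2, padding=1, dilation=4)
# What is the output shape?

Input shape: (19, 161, 205, 107)
Output shape: (19, 145, 92, 43)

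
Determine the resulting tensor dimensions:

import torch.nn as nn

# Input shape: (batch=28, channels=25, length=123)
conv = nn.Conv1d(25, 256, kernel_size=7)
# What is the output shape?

Input shape: (28, 25, 123)
Output shape: (28, 256, 117)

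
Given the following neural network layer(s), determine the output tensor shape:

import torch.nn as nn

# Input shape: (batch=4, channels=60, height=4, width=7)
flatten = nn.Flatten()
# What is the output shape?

Input shape: (4, 60, 4, 7)
Output shape: (4, 1680)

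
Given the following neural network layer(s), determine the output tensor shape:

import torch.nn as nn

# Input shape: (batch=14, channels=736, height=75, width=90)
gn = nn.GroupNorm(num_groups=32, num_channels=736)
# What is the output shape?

Input shape: (14, 736, 75, 90)
Output shape: (14, 736, 75, 90)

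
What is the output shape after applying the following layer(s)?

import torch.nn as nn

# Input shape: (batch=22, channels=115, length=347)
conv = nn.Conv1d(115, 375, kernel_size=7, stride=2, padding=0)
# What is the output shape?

Input shape: (22, 115, 347)
Output shape: (22, 375, 171)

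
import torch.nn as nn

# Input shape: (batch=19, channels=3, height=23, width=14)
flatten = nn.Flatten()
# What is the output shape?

Input shape: (19, 3, 23, 14)
Output shape: (19, 966)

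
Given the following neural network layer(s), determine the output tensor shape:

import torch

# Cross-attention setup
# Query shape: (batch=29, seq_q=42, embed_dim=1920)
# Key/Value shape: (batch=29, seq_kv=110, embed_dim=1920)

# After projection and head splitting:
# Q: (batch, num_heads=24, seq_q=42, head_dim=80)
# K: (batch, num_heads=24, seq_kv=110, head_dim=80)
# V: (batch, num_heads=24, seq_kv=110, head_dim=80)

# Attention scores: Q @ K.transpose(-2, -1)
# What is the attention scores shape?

Input shape: (29, 42, 1920)
Output shape: (29, 24, 42, 110)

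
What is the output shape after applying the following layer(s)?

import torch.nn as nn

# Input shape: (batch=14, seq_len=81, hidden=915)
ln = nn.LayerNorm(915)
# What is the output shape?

Input shape: (14, 81, 915)
Output shape: (14, 81, 915)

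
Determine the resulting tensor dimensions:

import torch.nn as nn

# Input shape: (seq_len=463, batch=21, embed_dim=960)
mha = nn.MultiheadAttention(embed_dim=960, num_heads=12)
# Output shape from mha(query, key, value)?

Input shape: (463, 21, 960)
Output shape: (463, 21, 960)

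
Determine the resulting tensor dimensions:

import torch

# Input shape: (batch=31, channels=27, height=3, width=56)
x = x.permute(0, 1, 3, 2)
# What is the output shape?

Input shape: (31, 27, 3, 56)
Output shape: (31, 27, 56, 3)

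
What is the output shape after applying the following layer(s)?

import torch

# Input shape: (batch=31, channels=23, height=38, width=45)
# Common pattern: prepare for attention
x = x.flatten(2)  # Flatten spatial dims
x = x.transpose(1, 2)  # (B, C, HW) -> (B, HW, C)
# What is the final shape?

Input shape: (31, 23, 38, 45)
  -> after flatten(2): (31, 23, 1710)
Output shape: (31, 1710, 23)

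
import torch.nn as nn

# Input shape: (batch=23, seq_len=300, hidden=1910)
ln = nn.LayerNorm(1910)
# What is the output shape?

Input shape: (23, 300, 1910)
Output shape: (23, 300, 1910)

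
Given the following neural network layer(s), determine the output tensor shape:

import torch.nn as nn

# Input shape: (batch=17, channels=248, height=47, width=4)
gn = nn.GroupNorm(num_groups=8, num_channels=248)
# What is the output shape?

Input shape: (17, 248, 47, 4)
Output shape: (17, 248, 47, 4)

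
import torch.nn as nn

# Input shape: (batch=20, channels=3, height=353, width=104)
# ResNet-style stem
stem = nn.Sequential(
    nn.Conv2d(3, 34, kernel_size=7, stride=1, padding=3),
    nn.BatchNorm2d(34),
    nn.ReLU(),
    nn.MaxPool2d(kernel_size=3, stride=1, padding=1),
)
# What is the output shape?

Input shape: (20, 3, 353, 104)
  -> after Conv2d 7x7 stride=1: (20, 34, 353, 104)
Output shape: (20, 34, 353, 104)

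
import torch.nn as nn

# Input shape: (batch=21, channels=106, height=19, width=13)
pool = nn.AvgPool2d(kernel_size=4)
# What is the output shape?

Input shape: (21, 106, 19, 13)
Output shape: (21, 106, 4, 3)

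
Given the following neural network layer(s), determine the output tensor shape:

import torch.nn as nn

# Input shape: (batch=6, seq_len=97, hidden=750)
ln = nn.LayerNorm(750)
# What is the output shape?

Input shape: (6, 97, 750)
Output shape: (6, 97, 750)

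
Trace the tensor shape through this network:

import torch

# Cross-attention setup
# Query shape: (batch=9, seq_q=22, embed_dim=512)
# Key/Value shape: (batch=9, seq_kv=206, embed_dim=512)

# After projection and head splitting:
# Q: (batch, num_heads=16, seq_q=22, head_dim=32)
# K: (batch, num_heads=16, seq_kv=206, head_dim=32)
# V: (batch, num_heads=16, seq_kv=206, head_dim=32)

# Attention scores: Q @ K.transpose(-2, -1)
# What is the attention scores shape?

Input shape: (9, 22, 512)
Output shape: (9, 16, 22, 206)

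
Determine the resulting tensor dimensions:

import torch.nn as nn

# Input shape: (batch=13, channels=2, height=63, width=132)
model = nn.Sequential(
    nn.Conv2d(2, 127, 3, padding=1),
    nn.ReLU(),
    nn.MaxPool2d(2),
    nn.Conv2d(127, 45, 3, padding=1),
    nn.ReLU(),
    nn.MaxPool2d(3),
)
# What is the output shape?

Input shape: (13, 2, 63, 132)
  -> after first Conv2d: (13, 127, 63, 132)
  -> after first MaxPool2d: (13, 127, 31, 66)
  -> after second Conv2d: (13, 45, 31, 66)
Output shape: (13, 45, 10, 22)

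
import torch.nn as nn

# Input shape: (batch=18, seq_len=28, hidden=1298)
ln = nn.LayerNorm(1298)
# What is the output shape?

Input shape: (18, 28, 1298)
Output shape: (18, 28, 1298)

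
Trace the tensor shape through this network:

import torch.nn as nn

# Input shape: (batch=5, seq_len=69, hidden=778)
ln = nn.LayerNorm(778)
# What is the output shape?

Input shape: (5, 69, 778)
Output shape: (5, 69, 778)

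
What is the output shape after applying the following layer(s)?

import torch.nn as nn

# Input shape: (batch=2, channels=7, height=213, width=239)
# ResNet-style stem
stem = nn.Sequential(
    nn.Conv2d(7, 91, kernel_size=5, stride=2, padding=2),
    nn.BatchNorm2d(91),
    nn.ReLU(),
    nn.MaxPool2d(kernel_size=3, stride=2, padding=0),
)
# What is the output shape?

Input shape: (2, 7, 213, 239)
  -> after Conv2d 5x5 stride=2: (2, 91, 107, 120)
Output shape: (2, 91, 53, 59)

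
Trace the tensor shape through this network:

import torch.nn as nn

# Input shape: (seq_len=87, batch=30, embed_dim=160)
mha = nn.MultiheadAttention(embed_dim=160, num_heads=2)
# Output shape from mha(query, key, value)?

Input shape: (87, 30, 160)
Output shape: (87, 30, 160)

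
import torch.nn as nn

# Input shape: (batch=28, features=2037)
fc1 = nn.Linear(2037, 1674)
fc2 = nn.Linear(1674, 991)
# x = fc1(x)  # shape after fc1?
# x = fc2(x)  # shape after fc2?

Input shape: (28, 2037)
  -> after fc1: (28, 1674)
Output shape: (28, 991)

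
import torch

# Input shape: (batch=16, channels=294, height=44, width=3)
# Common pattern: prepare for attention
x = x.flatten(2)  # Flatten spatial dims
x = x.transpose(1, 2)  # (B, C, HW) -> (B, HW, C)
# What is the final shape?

Input shape: (16, 294, 44, 3)
  -> after flatten(2): (16, 294, 132)
Output shape: (16, 132, 294)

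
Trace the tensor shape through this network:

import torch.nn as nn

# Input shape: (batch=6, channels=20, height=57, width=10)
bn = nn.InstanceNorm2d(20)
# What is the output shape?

Input shape: (6, 20, 57, 10)
Output shape: (6, 20, 57, 10)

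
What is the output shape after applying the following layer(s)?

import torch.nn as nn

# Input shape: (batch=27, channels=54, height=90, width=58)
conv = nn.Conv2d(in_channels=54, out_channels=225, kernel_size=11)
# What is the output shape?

Input shape: (27, 54, 90, 58)
Output shape: (27, 225, 80, 48)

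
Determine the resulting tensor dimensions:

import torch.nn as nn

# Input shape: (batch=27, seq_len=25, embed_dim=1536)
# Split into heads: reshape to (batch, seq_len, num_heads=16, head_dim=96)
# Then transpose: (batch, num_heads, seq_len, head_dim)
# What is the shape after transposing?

Input shape: (27, 25, 1536)
  -> after reshape: (27, 25, 16, 96)
Output shape: (27, 16, 25, 96)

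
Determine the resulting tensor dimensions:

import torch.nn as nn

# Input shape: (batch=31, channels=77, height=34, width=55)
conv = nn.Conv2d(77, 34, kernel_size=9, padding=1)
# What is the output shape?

Input shape: (31, 77, 34, 55)
Output shape: (31, 34, 28, 49)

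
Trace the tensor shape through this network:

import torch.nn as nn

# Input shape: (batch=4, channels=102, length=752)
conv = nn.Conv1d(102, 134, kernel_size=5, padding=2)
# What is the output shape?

Input shape: (4, 102, 752)
Output shape: (4, 134, 752)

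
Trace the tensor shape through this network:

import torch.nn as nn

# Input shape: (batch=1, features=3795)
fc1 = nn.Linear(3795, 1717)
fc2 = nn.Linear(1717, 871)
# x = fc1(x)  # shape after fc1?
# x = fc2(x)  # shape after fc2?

Input shape: (1, 3795)
  -> after fc1: (1, 1717)
Output shape: (1, 871)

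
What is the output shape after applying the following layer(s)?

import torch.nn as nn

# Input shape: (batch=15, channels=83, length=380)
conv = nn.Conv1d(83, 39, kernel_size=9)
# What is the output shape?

Input shape: (15, 83, 380)
Output shape: (15, 39, 372)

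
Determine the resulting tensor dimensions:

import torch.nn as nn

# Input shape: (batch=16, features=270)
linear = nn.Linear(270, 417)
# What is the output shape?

Input shape: (16, 270)
Output shape: (16, 417)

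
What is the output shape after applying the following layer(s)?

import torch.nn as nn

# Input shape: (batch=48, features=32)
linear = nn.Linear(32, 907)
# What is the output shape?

Input shape: (48, 32)
Output shape: (48, 907)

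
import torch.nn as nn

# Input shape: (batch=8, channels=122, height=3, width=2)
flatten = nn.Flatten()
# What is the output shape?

Input shape: (8, 122, 3, 2)
Output shape: (8, 732)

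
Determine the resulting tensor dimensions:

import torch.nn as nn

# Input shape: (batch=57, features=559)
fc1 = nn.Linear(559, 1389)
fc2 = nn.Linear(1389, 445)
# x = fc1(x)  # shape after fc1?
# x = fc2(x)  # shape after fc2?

Input shape: (57, 559)
  -> after fc1: (57, 1389)
Output shape: (57, 445)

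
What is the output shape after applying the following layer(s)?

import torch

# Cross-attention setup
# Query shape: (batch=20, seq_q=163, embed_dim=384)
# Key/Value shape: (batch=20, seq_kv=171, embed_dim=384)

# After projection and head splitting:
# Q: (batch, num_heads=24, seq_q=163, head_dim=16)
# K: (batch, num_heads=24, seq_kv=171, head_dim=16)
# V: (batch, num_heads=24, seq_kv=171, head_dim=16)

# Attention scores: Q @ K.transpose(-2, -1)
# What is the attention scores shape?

Input shape: (20, 163, 384)
Output shape: (20, 24, 163, 171)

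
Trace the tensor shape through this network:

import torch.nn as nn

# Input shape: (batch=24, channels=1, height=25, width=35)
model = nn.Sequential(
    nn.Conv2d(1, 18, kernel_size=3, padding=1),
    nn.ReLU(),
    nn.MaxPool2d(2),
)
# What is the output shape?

Input shape: (24, 1, 25, 35)
  -> after Conv2d: (24, 18, 25, 35)
  -> after ReLU: (24, 18, 25, 35)
Output shape: (24, 18, 12, 17)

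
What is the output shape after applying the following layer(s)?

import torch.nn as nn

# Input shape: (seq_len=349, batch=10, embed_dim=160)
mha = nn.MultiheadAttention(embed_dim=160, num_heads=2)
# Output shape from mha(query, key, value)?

Input shape: (349, 10, 160)
Output shape: (349, 10, 160)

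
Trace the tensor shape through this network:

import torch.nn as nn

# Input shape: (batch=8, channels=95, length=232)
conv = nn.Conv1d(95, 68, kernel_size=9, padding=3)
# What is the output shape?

Input shape: (8, 95, 232)
Output shape: (8, 68, 230)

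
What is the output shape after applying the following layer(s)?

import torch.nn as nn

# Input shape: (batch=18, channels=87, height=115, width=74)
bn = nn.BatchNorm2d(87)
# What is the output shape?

Input shape: (18, 87, 115, 74)
Output shape: (18, 87, 115, 74)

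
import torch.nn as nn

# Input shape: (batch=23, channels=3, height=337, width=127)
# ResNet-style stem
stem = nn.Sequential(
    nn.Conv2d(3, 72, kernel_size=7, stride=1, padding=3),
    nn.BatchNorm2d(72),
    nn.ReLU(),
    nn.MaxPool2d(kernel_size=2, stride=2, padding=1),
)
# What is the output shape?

Input shape: (23, 3, 337, 127)
  -> after Conv2d 7x7 stride=1: (23, 72, 337, 127)
Output shape: (23, 72, 169, 64)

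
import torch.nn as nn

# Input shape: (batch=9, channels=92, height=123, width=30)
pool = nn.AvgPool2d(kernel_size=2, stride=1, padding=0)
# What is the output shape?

Input shape: (9, 92, 123, 30)
Output shape: (9, 92, 122, 29)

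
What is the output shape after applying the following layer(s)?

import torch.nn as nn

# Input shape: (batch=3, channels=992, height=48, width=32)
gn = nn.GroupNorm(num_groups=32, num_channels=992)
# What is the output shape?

Input shape: (3, 992, 48, 32)
Output shape: (3, 992, 48, 32)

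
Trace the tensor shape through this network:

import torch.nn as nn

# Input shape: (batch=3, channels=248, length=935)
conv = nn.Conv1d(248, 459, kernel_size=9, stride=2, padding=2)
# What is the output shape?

Input shape: (3, 248, 935)
Output shape: (3, 459, 466)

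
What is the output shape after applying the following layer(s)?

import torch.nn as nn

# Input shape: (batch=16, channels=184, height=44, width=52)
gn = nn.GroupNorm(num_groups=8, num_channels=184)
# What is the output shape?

Input shape: (16, 184, 44, 52)
Output shape: (16, 184, 44, 52)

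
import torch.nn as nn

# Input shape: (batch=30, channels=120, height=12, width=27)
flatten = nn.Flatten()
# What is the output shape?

Input shape: (30, 120, 12, 27)
Output shape: (30, 38880)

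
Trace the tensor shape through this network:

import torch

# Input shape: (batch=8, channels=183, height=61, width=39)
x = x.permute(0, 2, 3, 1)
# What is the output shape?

Input shape: (8, 183, 61, 39)
Output shape: (8, 61, 39, 183)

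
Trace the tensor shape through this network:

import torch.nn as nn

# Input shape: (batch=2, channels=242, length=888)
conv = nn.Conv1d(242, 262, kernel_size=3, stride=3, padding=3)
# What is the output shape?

Input shape: (2, 242, 888)
Output shape: (2, 262, 298)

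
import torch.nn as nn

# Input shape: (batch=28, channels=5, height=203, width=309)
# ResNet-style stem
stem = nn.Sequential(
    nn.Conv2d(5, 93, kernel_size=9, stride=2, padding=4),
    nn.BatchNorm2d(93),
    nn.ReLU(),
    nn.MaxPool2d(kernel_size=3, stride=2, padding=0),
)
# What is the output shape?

Input shape: (28, 5, 203, 309)
  -> after Conv2d 9x9 stride=2: (28, 93, 102, 155)
Output shape: (28, 93, 50, 77)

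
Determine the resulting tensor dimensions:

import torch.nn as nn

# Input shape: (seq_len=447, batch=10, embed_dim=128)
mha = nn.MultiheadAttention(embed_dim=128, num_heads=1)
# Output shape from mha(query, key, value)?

Input shape: (447, 10, 128)
Output shape: (447, 10, 128)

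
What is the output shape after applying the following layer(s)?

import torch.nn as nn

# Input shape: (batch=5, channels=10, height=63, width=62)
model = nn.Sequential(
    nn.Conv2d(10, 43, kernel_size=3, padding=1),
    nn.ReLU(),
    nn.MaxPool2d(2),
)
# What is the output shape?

Input shape: (5, 10, 63, 62)
  -> after Conv2d: (5, 43, 63, 62)
  -> after ReLU: (5, 43, 63, 62)
Output shape: (5, 43, 31, 31)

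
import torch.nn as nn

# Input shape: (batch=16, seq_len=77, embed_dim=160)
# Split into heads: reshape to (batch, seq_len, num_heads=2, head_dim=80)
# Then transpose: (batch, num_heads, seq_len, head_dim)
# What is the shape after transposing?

Input shape: (16, 77, 160)
  -> after reshape: (16, 77, 2, 80)
Output shape: (16, 2, 77, 80)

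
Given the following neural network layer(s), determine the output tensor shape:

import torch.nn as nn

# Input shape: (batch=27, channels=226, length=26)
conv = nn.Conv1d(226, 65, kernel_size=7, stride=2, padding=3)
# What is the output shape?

Input shape: (27, 226, 26)
Output shape: (27, 65, 13)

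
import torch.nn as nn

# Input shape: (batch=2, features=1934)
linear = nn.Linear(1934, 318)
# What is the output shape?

Input shape: (2, 1934)
Output shape: (2, 318)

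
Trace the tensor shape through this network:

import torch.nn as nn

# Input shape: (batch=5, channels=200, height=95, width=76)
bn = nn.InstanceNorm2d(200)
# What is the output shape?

Input shape: (5, 200, 95, 76)
Output shape: (5, 200, 95, 76)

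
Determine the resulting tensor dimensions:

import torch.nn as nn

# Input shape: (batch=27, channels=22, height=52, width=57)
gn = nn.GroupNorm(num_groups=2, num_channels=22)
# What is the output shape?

Input shape: (27, 22, 52, 57)
Output shape: (27, 22, 52, 57)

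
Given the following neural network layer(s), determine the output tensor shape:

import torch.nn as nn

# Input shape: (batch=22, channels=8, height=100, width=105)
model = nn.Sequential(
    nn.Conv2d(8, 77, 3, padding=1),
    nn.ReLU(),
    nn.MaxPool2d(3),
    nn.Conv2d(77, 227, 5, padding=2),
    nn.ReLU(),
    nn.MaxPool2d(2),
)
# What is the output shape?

Input shape: (22, 8, 100, 105)
  -> after first Conv2d: (22, 77, 100, 105)
  -> after first MaxPool2d: (22, 77, 33, 35)
  -> after second Conv2d: (22, 227, 33, 35)
Output shape: (22, 227, 16, 17)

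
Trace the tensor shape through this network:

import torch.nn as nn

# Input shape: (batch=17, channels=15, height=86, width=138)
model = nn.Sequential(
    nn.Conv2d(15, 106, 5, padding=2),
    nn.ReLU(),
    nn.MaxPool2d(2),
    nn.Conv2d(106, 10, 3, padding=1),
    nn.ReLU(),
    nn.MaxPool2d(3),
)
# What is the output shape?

Input shape: (17, 15, 86, 138)
  -> after first Conv2d: (17, 106, 86, 138)
  -> after first MaxPool2d: (17, 106, 43, 69)
  -> after second Conv2d: (17, 10, 43, 69)
Output shape: (17, 10, 14, 23)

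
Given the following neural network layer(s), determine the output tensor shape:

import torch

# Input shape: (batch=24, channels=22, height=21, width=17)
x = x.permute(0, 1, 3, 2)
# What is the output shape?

Input shape: (24, 22, 21, 17)
Output shape: (24, 22, 17, 21)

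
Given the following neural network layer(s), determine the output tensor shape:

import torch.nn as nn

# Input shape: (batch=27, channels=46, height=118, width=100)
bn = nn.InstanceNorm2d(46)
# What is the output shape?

Input shape: (27, 46, 118, 100)
Output shape: (27, 46, 118, 100)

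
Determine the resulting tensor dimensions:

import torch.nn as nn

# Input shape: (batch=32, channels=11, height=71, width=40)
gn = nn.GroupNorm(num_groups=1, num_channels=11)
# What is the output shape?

Input shape: (32, 11, 71, 40)
Output shape: (32, 11, 71, 40)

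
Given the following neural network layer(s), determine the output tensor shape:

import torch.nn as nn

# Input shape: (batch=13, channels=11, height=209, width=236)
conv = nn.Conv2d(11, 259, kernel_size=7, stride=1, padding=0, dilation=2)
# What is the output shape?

Input shape: (13, 11, 209, 236)
Output shape: (13, 259, 197, 224)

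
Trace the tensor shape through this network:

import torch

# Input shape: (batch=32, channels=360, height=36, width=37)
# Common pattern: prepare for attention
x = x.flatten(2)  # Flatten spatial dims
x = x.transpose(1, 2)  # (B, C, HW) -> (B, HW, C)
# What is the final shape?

Input shape: (32, 360, 36, 37)
  -> after flatten(2): (32, 360, 1332)
Output shape: (32, 1332, 360)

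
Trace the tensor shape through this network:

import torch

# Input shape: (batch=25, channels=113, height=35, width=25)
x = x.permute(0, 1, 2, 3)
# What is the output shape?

Input shape: (25, 113, 35, 25)
Output shape: (25, 113, 35, 25)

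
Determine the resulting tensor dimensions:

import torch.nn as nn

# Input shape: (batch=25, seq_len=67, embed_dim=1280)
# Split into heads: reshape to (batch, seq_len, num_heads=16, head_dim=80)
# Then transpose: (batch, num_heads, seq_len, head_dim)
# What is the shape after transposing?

Input shape: (25, 67, 1280)
  -> after reshape: (25, 67, 16, 80)
Output shape: (25, 16, 67, 80)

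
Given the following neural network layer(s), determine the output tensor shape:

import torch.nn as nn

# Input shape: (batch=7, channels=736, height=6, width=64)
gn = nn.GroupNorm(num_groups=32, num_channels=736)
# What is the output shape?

Input shape: (7, 736, 6, 64)
Output shape: (7, 736, 6, 64)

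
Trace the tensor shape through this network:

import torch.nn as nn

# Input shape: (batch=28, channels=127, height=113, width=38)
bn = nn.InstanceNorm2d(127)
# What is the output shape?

Input shape: (28, 127, 113, 38)
Output shape: (28, 127, 113, 38)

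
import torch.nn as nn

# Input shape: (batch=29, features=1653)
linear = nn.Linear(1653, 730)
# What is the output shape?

Input shape: (29, 1653)
Output shape: (29, 730)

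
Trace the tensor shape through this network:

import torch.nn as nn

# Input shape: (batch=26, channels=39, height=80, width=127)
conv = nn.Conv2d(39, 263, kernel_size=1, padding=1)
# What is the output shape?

Input shape: (26, 39, 80, 127)
Output shape: (26, 263, 82, 129)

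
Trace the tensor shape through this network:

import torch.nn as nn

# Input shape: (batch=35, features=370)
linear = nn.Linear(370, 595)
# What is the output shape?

Input shape: (35, 370)
Output shape: (35, 595)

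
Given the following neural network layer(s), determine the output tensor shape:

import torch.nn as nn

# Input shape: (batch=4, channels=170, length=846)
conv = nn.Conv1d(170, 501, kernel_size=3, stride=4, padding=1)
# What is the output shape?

Input shape: (4, 170, 846)
Output shape: (4, 501, 212)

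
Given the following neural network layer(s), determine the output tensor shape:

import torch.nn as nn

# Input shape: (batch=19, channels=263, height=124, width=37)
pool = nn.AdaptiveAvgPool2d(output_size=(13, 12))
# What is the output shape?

Input shape: (19, 263, 124, 37)
Output shape: (19, 263, 13, 12)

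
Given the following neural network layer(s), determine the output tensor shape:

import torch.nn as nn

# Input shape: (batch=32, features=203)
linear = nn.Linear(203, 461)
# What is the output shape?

Input shape: (32, 203)
Output shape: (32, 461)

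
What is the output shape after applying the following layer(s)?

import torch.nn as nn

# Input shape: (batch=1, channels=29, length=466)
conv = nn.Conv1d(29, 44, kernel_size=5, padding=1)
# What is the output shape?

Input shape: (1, 29, 466)
Output shape: (1, 44, 464)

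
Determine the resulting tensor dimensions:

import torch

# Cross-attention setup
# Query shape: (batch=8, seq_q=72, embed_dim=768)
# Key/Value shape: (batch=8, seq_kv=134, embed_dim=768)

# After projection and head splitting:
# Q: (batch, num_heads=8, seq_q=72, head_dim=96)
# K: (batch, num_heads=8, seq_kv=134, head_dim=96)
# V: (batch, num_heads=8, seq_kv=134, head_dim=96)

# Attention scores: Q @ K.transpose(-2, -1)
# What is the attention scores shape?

Input shape: (8, 72, 768)
Output shape: (8, 8, 72, 134)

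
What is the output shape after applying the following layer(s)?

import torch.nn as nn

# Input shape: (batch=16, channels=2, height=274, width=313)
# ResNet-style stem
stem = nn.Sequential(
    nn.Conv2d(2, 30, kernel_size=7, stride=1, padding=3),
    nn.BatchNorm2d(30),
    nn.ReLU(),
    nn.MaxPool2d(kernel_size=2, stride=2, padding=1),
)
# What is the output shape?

Input shape: (16, 2, 274, 313)
  -> after Conv2d 7x7 stride=1: (16, 30, 274, 313)
Output shape: (16, 30, 138, 157)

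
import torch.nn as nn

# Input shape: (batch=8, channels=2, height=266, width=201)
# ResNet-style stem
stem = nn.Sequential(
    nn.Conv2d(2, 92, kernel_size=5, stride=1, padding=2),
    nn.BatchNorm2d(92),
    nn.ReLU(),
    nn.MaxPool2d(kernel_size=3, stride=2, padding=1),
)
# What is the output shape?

Input shape: (8, 2, 266, 201)
  -> after Conv2d 5x5 stride=1: (8, 92, 266, 201)
Output shape: (8, 92, 133, 101)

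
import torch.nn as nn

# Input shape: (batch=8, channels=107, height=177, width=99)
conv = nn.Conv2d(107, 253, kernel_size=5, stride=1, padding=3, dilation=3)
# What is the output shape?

Input shape: (8, 107, 177, 99)
Output shape: (8, 253, 171, 93)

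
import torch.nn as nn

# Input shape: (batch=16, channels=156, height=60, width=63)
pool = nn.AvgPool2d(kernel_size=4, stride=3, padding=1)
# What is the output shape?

Input shape: (16, 156, 60, 63)
Output shape: (16, 156, 20, 21)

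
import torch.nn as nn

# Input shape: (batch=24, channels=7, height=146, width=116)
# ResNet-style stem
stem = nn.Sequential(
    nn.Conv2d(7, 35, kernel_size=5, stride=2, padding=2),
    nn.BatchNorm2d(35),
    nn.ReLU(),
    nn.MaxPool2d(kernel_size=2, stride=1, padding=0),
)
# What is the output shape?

Input shape: (24, 7, 146, 116)
  -> after Conv2d 5x5 stride=2: (24, 35, 73, 58)
Output shape: (24, 35, 72, 57)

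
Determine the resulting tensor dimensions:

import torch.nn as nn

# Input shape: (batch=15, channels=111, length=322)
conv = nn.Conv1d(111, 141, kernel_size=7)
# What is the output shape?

Input shape: (15, 111, 322)
Output shape: (15, 141, 316)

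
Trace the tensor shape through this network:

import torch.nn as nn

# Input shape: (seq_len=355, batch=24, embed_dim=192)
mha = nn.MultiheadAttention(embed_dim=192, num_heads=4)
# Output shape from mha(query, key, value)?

Input shape: (355, 24, 192)
Output shape: (355, 24, 192)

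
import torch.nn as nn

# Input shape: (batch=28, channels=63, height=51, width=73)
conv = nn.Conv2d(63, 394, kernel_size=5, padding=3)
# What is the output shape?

Input shape: (28, 63, 51, 73)
Output shape: (28, 394, 53, 75)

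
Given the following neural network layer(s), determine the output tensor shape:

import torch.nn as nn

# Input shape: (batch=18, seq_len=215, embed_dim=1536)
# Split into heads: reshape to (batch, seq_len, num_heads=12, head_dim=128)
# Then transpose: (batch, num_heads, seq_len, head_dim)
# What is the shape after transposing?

Input shape: (18, 215, 1536)
  -> after reshape: (18, 215, 12, 128)
Output shape: (18, 12, 215, 128)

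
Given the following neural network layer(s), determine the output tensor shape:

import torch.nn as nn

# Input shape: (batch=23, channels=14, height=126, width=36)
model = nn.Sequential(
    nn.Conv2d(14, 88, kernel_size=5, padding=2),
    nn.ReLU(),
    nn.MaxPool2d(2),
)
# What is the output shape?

Input shape: (23, 14, 126, 36)
  -> after Conv2d: (23, 88, 126, 36)
  -> after ReLU: (23, 88, 126, 36)
Output shape: (23, 88, 63, 18)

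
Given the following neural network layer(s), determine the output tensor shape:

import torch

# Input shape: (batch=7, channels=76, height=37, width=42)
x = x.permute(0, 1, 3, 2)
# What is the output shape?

Input shape: (7, 76, 37, 42)
Output shape: (7, 76, 42, 37)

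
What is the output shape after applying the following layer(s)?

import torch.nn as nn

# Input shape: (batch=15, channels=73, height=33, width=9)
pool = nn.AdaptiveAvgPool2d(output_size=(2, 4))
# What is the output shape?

Input shape: (15, 73, 33, 9)
Output shape: (15, 73, 2, 4)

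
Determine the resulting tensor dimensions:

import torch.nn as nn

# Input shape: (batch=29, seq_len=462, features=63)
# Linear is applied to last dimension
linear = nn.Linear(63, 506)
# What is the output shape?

Input shape: (29, 462, 63)
Output shape: (29, 462, 506)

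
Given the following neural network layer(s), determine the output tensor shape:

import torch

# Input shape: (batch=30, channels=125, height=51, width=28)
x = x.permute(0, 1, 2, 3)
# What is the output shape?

Input shape: (30, 125, 51, 28)
Output shape: (30, 125, 51, 28)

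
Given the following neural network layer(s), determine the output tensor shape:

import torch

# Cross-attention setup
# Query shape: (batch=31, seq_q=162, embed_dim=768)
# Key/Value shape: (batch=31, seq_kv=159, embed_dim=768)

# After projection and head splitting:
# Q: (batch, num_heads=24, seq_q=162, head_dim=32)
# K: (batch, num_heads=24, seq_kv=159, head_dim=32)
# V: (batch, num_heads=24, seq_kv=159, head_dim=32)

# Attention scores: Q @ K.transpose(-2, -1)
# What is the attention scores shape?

Input shape: (31, 162, 768)
Output shape: (31, 24, 162, 159)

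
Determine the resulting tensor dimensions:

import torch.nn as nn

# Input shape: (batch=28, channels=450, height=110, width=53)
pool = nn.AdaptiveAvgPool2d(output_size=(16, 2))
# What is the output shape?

Input shape: (28, 450, 110, 53)
Output shape: (28, 450, 16, 2)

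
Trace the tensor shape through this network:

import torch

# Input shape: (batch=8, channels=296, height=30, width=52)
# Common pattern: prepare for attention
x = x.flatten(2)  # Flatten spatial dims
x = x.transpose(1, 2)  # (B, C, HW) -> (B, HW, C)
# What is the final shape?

Input shape: (8, 296, 30, 52)
  -> after flatten(2): (8, 296, 1560)
Output shape: (8, 1560, 296)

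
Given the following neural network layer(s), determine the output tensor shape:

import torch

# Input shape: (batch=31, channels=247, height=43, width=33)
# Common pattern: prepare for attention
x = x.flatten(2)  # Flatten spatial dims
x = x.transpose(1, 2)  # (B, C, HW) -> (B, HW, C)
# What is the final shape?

Input shape: (31, 247, 43, 33)
  -> after flatten(2): (31, 247, 1419)
Output shape: (31, 1419, 247)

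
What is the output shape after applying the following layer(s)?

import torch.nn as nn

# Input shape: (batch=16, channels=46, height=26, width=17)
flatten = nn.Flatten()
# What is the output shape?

Input shape: (16, 46, 26, 17)
Output shape: (16, 20332)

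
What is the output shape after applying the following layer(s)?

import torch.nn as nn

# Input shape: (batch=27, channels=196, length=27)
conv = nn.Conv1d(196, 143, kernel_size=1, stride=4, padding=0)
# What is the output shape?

Input shape: (27, 196, 27)
Output shape: (27, 143, 7)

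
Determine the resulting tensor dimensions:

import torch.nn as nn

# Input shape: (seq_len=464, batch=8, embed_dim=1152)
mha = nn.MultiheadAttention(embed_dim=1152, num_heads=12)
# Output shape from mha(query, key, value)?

Input shape: (464, 8, 1152)
Output shape: (464, 8, 1152)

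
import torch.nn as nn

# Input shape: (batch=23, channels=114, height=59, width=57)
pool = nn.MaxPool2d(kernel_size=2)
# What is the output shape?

Input shape: (23, 114, 59, 57)
Output shape: (23, 114, 29, 28)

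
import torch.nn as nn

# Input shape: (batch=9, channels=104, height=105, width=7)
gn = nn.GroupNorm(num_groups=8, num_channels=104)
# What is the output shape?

Input shape: (9, 104, 105, 7)
Output shape: (9, 104, 105, 7)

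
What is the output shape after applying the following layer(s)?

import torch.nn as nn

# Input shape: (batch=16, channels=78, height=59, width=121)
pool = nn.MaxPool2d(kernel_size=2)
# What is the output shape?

Input shape: (16, 78, 59, 121)
Output shape: (16, 78, 29, 60)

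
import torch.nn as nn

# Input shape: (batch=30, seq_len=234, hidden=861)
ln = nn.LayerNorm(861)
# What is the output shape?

Input shape: (30, 234, 861)
Output shape: (30, 234, 861)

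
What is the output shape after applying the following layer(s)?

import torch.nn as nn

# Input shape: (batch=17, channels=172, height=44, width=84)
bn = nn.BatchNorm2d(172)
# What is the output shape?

Input shape: (17, 172, 44, 84)
Output shape: (17, 172, 44, 84)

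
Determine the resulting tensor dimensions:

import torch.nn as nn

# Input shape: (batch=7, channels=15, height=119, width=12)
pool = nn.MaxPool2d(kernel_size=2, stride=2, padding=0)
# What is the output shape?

Input shape: (7, 15, 119, 12)
Output shape: (7, 15, 59, 6)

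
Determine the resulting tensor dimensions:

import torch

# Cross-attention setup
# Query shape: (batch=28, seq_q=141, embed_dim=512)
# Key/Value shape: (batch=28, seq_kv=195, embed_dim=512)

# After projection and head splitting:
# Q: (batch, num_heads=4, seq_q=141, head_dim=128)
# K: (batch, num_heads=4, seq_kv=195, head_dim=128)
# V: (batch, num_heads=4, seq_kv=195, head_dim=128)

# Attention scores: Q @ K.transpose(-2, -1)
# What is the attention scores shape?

Input shape: (28, 141, 512)
Output shape: (28, 4, 141, 195)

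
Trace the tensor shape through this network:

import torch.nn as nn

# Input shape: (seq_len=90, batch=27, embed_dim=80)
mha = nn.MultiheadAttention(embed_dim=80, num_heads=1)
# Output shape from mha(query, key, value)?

Input shape: (90, 27, 80)
Output shape: (90, 27, 80)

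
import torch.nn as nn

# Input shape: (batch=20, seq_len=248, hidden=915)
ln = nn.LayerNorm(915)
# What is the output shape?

Input shape: (20, 248, 915)
Output shape: (20, 248, 915)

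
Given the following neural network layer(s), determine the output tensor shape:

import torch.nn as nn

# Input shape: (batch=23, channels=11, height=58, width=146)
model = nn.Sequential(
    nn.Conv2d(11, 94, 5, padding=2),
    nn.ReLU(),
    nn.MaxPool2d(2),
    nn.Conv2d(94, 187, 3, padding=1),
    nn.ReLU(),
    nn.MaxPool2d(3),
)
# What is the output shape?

Input shape: (23, 11, 58, 146)
  -> after first Conv2d: (23, 94, 58, 146)
  -> after first MaxPool2d: (23, 94, 29, 73)
  -> after second Conv2d: (23, 187, 29, 73)
Output shape: (23, 187, 9, 24)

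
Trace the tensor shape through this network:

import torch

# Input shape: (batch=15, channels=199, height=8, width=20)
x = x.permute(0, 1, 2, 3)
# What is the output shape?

Input shape: (15, 199, 8, 20)
Output shape: (15, 199, 8, 20)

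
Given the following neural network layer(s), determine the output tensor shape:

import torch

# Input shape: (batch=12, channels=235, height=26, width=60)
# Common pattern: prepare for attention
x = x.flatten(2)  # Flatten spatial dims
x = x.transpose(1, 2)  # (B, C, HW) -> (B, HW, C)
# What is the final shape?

Input shape: (12, 235, 26, 60)
  -> after flatten(2): (12, 235, 1560)
Output shape: (12, 1560, 235)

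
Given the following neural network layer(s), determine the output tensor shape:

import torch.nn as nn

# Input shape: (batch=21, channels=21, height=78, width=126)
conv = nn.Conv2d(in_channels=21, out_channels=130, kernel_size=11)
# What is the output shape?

Input shape: (21, 21, 78, 126)
Output shape: (21, 130, 68, 116)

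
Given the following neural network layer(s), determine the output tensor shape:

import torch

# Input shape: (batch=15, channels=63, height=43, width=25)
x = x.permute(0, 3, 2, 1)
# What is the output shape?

Input shape: (15, 63, 43, 25)
Output shape: (15, 25, 43, 63)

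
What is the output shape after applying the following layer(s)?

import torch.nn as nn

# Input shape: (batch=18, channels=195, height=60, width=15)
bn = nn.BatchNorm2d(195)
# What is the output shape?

Input shape: (18, 195, 60, 15)
Output shape: (18, 195, 60, 15)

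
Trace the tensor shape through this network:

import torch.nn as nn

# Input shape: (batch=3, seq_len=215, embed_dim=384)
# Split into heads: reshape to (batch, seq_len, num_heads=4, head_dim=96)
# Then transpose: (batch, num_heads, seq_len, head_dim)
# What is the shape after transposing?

Input shape: (3, 215, 384)
  -> after reshape: (3, 215, 4, 96)
Output shape: (3, 4, 215, 96)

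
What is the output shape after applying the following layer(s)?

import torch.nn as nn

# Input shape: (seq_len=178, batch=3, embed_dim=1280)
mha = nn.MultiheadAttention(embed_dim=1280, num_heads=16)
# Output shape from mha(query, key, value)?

Input shape: (178, 3, 1280)
Output shape: (178, 3, 1280)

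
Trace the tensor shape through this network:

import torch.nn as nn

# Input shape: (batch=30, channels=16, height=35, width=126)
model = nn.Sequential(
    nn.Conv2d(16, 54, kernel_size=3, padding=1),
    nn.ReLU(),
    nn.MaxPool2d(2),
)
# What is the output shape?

Input shape: (30, 16, 35, 126)
  -> after Conv2d: (30, 54, 35, 126)
  -> after ReLU: (30, 54, 35, 126)
Output shape: (30, 54, 17, 63)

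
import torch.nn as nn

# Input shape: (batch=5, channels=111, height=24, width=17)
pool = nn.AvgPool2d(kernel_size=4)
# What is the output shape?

Input shape: (5, 111, 24, 17)
Output shape: (5, 111, 6, 4)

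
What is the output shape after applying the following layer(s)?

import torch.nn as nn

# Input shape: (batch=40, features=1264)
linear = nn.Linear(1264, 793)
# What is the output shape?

Input shape: (40, 1264)
Output shape: (40, 793)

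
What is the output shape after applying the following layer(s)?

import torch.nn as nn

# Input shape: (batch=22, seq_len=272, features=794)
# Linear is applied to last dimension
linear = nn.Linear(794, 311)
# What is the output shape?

Input shape: (22, 272, 794)
Output shape: (22, 272, 311)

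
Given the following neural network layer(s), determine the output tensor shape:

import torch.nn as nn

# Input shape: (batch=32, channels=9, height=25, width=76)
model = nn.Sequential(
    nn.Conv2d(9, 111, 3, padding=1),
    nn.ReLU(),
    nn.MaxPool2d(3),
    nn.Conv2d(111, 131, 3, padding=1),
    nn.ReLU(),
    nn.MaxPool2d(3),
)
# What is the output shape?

Input shape: (32, 9, 25, 76)
  -> after first Conv2d: (32, 111, 25, 76)
  -> after first MaxPool2d: (32, 111, 8, 25)
  -> after second Conv2d: (32, 131, 8, 25)
Output shape: (32, 131, 2, 8)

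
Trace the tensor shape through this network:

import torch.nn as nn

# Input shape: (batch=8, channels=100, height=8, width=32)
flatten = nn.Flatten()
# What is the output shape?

Input shape: (8, 100, 8, 32)
Output shape: (8, 25600)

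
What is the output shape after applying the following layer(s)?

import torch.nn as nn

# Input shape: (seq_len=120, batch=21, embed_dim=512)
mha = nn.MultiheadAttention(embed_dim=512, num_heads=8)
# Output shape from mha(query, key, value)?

Input shape: (120, 21, 512)
Output shape: (120, 21, 512)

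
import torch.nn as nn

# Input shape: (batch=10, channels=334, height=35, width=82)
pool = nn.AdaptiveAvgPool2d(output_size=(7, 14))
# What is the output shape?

Input shape: (10, 334, 35, 82)
Output shape: (10, 334, 7, 14)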